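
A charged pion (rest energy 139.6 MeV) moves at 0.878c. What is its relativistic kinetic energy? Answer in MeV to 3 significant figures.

γ = 1/√(1 − 0.878²) = 2.0892
K = (γ − 1)m₀c² = (2.0892 − 1) × 139.6 MeV = 1.0892 × 139.6 MeV = 152 MeV

K ≈ 152 MeV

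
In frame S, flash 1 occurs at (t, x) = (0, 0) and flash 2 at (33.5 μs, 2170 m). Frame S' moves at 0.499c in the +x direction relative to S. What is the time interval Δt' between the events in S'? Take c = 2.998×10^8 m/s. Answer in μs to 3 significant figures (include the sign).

Δt' ≈ 34.5 μs

γ = 1/√(1 − 0.499²) = 1.1539
Δt' = γ(Δt − vΔx/c²) = 1.1539 × (33.5 μs − 0.499×2170 m / (2.998×10^8 m/s))
= 1.1539 × (29.888 μs) = 34.5 μs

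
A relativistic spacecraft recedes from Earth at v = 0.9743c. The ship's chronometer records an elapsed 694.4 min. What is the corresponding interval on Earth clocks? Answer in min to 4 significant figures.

γ = 1/√(1 − 0.9743²) = 4.43943
Time dilation: Δt = γτ₀ = 4.43943 × 694.4 min = 3083 min

Δt ≈ 3083 min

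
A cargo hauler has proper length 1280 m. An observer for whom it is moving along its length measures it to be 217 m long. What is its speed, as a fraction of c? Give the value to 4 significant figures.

γ = L₀/L = 1280/217 = 5.89862
β = √(1 − 1/γ²) = 0.9855

β ≈ 0.9855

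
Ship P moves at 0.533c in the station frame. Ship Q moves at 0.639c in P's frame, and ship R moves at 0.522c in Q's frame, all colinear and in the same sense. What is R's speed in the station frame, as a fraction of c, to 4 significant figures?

Compose boost 2: (0.639 + 0.533)/(1 + 0.639×0.533) = 1.172/1.34059 = 0.874244
Compose boost 3: (0.522 + 0.874244)/(1 + 0.522×0.874244) = 1.39624/1.45636 = 0.9587

u ≈ 0.9587c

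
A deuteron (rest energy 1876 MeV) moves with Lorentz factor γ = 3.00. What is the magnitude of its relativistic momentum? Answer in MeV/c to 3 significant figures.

β = √(1 − 1/γ²) = √(1 − 1/3.00²) = 0.94281
p = γβm₀c = 3.00 × 0.94281 × 1876 MeV/c = 5310 MeV/c

p ≈ 5310 MeV/c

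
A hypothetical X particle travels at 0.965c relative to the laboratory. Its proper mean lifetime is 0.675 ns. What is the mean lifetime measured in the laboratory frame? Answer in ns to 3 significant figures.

γ = 1/√(1 − 0.965²) = 3.8132
Time dilation: Δt = γτ₀ = 3.8132 × 0.675 ns = 2.57 ns

Δt ≈ 2.57 ns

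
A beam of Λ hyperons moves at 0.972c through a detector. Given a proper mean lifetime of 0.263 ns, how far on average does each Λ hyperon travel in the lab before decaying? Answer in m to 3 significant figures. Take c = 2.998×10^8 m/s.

γ = 1/√(1 − 0.972²) = 4.2557
Dilated lifetime: Δt = γτ₀ = 4.2557 × 0.263 ns = 1.1192 ns
d = vΔt = 0.972c × 1.1192 ns = 2.9141×10^8 m/s × 1.1192×10^-9 s = 0.326 m

d ≈ 0.326 m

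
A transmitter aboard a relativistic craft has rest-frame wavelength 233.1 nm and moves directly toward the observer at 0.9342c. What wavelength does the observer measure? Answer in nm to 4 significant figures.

Relativistic Doppler: λ_obs = λ_src √((1−β)/(1+β))
= 233.1 × √(0.0658000/1.93420) = 233.1 × 0.184443 = 42.99 nm

λ_obs ≈ 42.99 nm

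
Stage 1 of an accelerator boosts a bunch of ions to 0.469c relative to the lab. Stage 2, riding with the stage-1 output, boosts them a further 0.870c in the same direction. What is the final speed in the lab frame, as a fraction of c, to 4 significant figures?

Compose boost 2: (0.870 + 0.469)/(1 + 0.870×0.469) = 1.339/1.40803 = 0.9510

u ≈ 0.9510c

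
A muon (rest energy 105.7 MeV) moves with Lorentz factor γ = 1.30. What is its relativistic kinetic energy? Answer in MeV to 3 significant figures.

γ = 1.30 (given)
K = (γ − 1)m₀c² = (1.30 − 1) × 105.7 MeV = 0.30000 × 105.7 MeV = 31.7 MeV

K ≈ 31.7 MeV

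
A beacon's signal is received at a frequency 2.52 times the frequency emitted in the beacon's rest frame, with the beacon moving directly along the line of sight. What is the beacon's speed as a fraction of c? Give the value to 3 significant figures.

β ≈ 0.728

f_obs/f_src = √((1+β)/(1−β)) = 2.52  ⇒  (1+β)/(1−β) = 6.3504
β = |1 − D²|/(1 + D²) = |1 − 6.3504|/(1 + 6.3504) = 0.728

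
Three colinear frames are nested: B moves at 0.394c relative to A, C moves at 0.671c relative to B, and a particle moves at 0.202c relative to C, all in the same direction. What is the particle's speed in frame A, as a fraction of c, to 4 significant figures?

u ≈ 0.8925c

Compose boost 2: (0.671 + 0.394)/(1 + 0.671×0.394) = 1.065/1.26437 = 0.842314
Compose boost 3: (0.202 + 0.842314)/(1 + 0.202×0.842314) = 1.04431/1.17015 = 0.8925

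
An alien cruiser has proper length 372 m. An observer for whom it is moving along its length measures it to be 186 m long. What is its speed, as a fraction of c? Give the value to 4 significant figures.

β ≈ 0.8660

γ = L₀/L = 372/186 = 2.00000
β = √(1 − 1/γ²) = 0.8660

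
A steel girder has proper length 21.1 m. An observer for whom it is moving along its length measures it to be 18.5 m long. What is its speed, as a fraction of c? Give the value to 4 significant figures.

β ≈ 0.4809

γ = L₀/L = 21.1/18.5 = 1.14054
β = √(1 − 1/γ²) = 0.4809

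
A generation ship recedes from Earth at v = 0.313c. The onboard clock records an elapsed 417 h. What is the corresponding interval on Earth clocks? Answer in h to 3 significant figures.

γ = 1/√(1 − 0.313²) = 1.0529
Time dilation: Δt = γτ₀ = 1.0529 × 417 h = 439 h

Δt ≈ 439 h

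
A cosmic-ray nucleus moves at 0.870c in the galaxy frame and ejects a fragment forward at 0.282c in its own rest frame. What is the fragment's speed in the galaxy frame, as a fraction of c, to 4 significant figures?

u ≈ 0.9250c

Compose boost 2: (0.282 + 0.870)/(1 + 0.282×0.870) = 1.152/1.24534 = 0.9250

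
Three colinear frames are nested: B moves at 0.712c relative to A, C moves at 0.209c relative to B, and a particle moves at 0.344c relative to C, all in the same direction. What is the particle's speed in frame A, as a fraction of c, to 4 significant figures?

u ≈ 0.8980c

Compose boost 2: (0.209 + 0.712)/(1 + 0.209×0.712) = 0.9210/1.14881 = 0.801701
Compose boost 3: (0.344 + 0.801701)/(1 + 0.344×0.801701) = 1.14570/1.27578 = 0.8980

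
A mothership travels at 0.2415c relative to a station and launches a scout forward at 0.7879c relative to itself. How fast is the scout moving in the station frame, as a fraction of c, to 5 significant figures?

Compose boost 2: (0.7879 + 0.2415)/(1 + 0.7879×0.2415) = 1.0294/1.190278 = 0.86484

u ≈ 0.86484c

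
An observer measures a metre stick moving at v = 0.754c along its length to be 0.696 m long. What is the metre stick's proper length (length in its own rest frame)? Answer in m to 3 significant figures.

L₀ ≈ 1.06 m

γ = 1/√(1 − 0.754²) = 1.5224
L₀ = γL = 1.5224 × 0.696 = 1.06 m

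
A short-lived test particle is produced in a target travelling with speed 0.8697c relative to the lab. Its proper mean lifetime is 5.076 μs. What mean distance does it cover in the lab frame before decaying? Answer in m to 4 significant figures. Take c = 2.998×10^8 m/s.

γ = 1/√(1 − 0.8697²) = 2.02601
Dilated lifetime: Δt = γτ₀ = 2.02601 × 5.076 μs = 10.2840 μs
d = vΔt = 0.8697c × 10.2840 μs = 2.60736×10^8 m/s × 1.02840×10^-5 s = 2681 m

d ≈ 2681 m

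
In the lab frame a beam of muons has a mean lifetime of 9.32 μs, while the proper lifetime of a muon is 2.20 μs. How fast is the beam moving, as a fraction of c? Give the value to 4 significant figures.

γ = Δt/τ₀ = 9.32/2.20 = 4.23636
β = √(1 − 1/γ²) = √(1 − 1/4.23636²) = 0.9717

β ≈ 0.9717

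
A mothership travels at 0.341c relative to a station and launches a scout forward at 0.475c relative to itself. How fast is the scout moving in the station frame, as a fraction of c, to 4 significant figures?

Compose boost 2: (0.475 + 0.341)/(1 + 0.475×0.341) = 0.8160/1.16197 = 0.7023

u ≈ 0.7023c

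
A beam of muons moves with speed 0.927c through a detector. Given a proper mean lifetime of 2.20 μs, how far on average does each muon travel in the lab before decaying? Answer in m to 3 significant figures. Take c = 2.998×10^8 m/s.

γ = 1/√(1 − 0.927²) = 2.6662
Dilated lifetime: Δt = γτ₀ = 2.6662 × 2.20 μs = 5.8657 μs
d = vΔt = 0.927c × 5.8657 μs = 2.7791×10^8 m/s × 5.8657×10^-6 s = 1630 m

d ≈ 1630 m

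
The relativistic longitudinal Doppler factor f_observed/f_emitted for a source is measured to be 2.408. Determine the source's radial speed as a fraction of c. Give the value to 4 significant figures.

f_obs/f_src = √((1+β)/(1−β)) = 2.408  ⇒  (1+β)/(1−β) = 5.79846
β = |1 − D²|/(1 + D²) = |1 − 5.79846|/(1 + 5.79846) = 0.7058

β ≈ 0.7058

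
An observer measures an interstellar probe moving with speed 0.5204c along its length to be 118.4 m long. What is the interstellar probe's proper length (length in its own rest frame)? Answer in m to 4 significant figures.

γ = 1/√(1 − 0.5204²) = 1.17107
L₀ = γL = 1.17107 × 118.4 = 138.7 m

L₀ ≈ 138.7 m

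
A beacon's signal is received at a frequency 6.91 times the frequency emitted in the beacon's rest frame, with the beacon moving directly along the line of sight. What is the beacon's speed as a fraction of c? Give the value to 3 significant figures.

β ≈ 0.959

f_obs/f_src = √((1+β)/(1−β)) = 6.91  ⇒  (1+β)/(1−β) = 47.748
β = |1 − D²|/(1 + D²) = |1 − 47.748|/(1 + 47.748) = 0.959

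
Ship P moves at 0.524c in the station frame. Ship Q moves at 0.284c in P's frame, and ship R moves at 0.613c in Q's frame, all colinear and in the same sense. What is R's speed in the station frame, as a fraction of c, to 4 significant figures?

Compose boost 2: (0.284 + 0.524)/(1 + 0.284×0.524) = 0.8080/1.14882 = 0.703333
Compose boost 3: (0.613 + 0.703333)/(1 + 0.613×0.703333) = 1.31633/1.43114 = 0.9198

u ≈ 0.9198c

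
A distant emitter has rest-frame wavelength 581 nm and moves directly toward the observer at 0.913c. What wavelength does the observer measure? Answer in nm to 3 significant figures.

Relativistic Doppler: λ_obs = λ_src √((1−β)/(1+β))
= 581 × √(0.087000/1.9130) = 581 × 0.21326 = 124 nm

λ_obs ≈ 124 nm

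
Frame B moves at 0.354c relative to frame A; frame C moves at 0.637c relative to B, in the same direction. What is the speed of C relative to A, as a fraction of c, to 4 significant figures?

Compose boost 2: (0.637 + 0.354)/(1 + 0.637×0.354) = 0.9910/1.22550 = 0.8087

u ≈ 0.8087c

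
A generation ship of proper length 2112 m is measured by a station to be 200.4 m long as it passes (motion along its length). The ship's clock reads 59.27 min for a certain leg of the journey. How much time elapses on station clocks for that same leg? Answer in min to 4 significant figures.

Δt ≈ 624.6 min

Length contraction ⇒ γ = L₀/L = 2112/200.4 = 10.5389
Time dilation: Δt = γτ₀ = 10.5389 × 59.27 min = 624.6 min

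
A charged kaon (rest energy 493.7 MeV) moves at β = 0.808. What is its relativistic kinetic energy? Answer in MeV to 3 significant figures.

γ = 1/√(1 − 0.808²) = 1.6973
K = (γ − 1)m₀c² = (1.6973 − 1) × 493.7 MeV = 0.69727 × 493.7 MeV = 344 MeV

K ≈ 344 MeV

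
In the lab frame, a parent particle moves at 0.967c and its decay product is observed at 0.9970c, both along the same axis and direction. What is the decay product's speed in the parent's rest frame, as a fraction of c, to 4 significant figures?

u' ≈ 0.8356c

Inverse velocity addition: u' = (u − v)/(1 − uv/c²)
= (0.9970 − 0.967)/(1 − 0.9970×0.967) = 0.03000/0.0359010 = 0.8356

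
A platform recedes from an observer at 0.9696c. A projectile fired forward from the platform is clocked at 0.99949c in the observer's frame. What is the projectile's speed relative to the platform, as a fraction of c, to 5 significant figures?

Inverse velocity addition: u' = (u − v)/(1 − uv/c²)
= (0.99949 − 0.9696)/(1 − 0.99949×0.9696) = 0.029890/0.03089450 = 0.96749

u' ≈ 0.96749c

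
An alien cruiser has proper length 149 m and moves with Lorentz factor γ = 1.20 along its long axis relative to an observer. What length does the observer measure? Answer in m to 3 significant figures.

L ≈ 124 m

γ = 1.20 (given)
Length contraction: L = L₀/γ = 149/1.20 = 124 m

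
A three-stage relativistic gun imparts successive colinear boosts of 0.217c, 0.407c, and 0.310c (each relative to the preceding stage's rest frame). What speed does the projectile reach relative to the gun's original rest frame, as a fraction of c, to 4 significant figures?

u ≈ 0.7500c

Compose boost 2: (0.407 + 0.217)/(1 + 0.407×0.217) = 0.6240/1.08832 = 0.573361
Compose boost 3: (0.310 + 0.573361)/(1 + 0.310×0.573361) = 0.883361/1.17774 = 0.7500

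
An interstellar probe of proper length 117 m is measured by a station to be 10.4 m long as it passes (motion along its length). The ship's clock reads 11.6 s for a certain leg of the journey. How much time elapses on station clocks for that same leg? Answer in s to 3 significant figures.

Δt ≈ 130 s

Length contraction ⇒ γ = L₀/L = 117/10.4 = 11.250
Time dilation: Δt = γτ₀ = 11.250 × 11.6 s = 130 s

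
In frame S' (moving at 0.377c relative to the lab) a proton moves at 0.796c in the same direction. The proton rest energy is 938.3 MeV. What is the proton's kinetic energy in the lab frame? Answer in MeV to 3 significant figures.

u_lab = (0.796 + 0.377)/(1 + 0.796×0.377) = 0.902244
γ = 1/√(1 − 0.902244²) = 2.3190
K = (γ − 1)m₀c² = (2.3190 − 1) × 938.3 = 1.3190 × 938.3 = 1240 MeV

K ≈ 1240 MeV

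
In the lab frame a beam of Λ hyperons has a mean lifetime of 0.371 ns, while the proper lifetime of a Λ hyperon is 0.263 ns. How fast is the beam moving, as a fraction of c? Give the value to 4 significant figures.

β ≈ 0.7053

γ = Δt/τ₀ = 0.371/0.263 = 1.41065
β = √(1 − 1/γ²) = √(1 − 1/1.41065²) = 0.7053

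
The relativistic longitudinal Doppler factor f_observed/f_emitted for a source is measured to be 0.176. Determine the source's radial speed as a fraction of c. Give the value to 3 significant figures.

β ≈ 0.940

f_obs/f_src = √((1−β)/(1+β)) = 0.176  ⇒  (1−β)/(1+β) = 0.030976
β = |1 − D²|/(1 + D²) = |1 − 0.030976|/(1 + 0.030976) = 0.940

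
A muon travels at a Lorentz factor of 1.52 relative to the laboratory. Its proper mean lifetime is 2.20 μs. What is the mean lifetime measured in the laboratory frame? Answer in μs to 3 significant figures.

γ = 1.52 (given)
Time dilation: Δt = γτ₀ = 1.52 × 2.20 μs = 3.34 μs

Δt ≈ 3.34 μs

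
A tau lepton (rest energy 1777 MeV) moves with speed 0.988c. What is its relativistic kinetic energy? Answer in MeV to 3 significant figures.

γ = 1/√(1 − 0.988²) = 6.4744
K = (γ − 1)m₀c² = (6.4744 − 1) × 1777 MeV = 5.4744 × 1777 MeV = 9730 MeV

K ≈ 9730 MeV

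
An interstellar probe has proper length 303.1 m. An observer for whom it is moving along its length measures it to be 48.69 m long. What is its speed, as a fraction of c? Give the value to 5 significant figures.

β ≈ 0.98701

γ = L₀/L = 303.1/48.69 = 6.225098
β = √(1 − 1/γ²) = 0.98701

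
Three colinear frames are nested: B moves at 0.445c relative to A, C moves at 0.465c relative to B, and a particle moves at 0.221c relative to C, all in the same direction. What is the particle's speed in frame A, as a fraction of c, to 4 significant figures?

u ≈ 0.8357c

Compose boost 2: (0.465 + 0.445)/(1 + 0.465×0.445) = 0.9100/1.20693 = 0.753982
Compose boost 3: (0.221 + 0.753982)/(1 + 0.221×0.753982) = 0.974982/1.16663 = 0.8357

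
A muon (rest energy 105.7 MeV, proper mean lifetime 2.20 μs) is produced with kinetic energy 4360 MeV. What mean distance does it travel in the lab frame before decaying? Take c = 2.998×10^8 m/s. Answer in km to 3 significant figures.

d ≈ 27.9 km

γ = 1 + K/(m₀c²) = 1 + 4360/105.7 = 42.249
β = √(1 − 1/γ²) = 0.99972
Dilated lifetime: γτ₀ = 42.249 × 2.20 μs = 92.947 μs
d = βc·γτ₀ = 0.99972 × (2.998×10^8 m/s) × 9.2947×10^-5 s = 27.9 km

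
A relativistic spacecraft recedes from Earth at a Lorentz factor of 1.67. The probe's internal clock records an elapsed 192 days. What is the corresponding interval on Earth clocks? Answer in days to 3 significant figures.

γ = 1.67 (given)
Time dilation: Δt = γτ₀ = 1.67 × 192 days = 321 days

Δt ≈ 321 days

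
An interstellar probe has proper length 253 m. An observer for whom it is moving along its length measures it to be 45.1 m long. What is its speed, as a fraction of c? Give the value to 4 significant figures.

γ = L₀/L = 253/45.1 = 5.60976
β = √(1 − 1/γ²) = 0.9840

β ≈ 0.9840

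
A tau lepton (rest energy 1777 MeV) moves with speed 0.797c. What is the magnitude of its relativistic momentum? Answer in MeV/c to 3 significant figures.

γ = 1/√(1 − 0.797²) = 1.6557
p = γβm₀c = 1.6557 × 0.797 × 1777 MeV/c = 2340 MeV/c

p ≈ 2340 MeV/c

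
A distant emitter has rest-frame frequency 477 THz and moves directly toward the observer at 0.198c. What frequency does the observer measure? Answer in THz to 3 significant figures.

Relativistic Doppler: f_obs = f_src √((1+β)/(1−β))
= 477 × √(1.1980/0.80200) = 477 × 1.2222 = 583 THz

f_obs ≈ 583 THz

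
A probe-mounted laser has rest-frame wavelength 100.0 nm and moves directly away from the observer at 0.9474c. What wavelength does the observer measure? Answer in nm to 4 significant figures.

λ_obs ≈ 608.5 nm

Relativistic Doppler: λ_obs = λ_src √((1+β)/(1−β))
= 100.0 × √(1.94740/0.0526000) = 100.0 × 6.08464 = 608.5 nm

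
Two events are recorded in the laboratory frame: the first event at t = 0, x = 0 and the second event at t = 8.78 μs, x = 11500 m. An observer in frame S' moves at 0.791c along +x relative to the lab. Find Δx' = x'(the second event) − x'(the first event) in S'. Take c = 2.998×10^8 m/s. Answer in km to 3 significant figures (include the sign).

Δx' ≈ 15.4 km

γ = 1/√(1 − 0.791²) = 1.6345
Δx' = γ(Δx − vΔt) = 1.6345 × (11500 m − 0.791×(2.998×10^8 m/s)×8.78×10^-6 s)
= 1.6345 × (9417.9 m) = 15.4 km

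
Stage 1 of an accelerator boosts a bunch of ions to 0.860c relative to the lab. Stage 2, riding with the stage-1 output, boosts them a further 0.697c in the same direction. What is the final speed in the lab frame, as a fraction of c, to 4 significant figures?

Compose boost 2: (0.697 + 0.860)/(1 + 0.697×0.860) = 1.557/1.59942 = 0.9735

u ≈ 0.9735c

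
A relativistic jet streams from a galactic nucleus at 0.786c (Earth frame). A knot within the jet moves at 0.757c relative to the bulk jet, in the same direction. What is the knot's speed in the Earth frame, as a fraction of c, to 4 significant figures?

Relativistic velocity addition: u = (u' + v)/(1 + u'v/c²)
= (0.757 + 0.786)/(1 + 0.757×0.786) = 1.543/1.59500 = 0.9674

u ≈ 0.9674c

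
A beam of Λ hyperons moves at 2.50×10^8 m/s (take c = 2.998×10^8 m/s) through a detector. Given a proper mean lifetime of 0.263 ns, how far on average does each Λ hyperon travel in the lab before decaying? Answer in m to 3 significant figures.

d ≈ 0.119 m

β = v/c = 2.50×10^8 / 2.998×10^8 = 0.83389
γ = 1/√(1 − 0.83389²) = 1.8118
Dilated lifetime: Δt = γτ₀ = 1.8118 × 0.263 ns = 0.47651 ns
d = vΔt = 0.83389c × 0.47651 ns = 2.5000×10^8 m/s × 4.7651×10^-10 s = 0.119 m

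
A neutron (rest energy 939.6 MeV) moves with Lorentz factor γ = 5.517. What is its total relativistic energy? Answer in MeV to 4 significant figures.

γ = 5.517 (given)
E = γm₀c² = 5.517 × 939.6 MeV = 5184 MeV

E ≈ 5184 MeV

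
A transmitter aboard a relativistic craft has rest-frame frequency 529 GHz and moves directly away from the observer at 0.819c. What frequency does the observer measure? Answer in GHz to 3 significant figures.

Relativistic Doppler: f_obs = f_src √((1−β)/(1+β))
= 529 × √(0.18100/1.8190) = 529 × 0.31544 = 167 GHz

f_obs ≈ 167 GHz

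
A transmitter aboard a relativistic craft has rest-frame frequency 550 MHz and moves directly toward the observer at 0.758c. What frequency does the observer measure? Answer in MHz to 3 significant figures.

Relativistic Doppler: f_obs = f_src √((1+β)/(1−β))
= 550 × √(1.7580/0.24200) = 550 × 2.6953 = 1480 MHz

f_obs ≈ 1480 MHz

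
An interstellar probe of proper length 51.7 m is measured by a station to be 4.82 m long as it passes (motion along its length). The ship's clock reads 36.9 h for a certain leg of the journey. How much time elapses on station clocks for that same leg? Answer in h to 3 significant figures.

Length contraction ⇒ γ = L₀/L = 51.7/4.82 = 10.726
Time dilation: Δt = γτ₀ = 10.726 × 36.9 h = 396 h

Δt ≈ 396 h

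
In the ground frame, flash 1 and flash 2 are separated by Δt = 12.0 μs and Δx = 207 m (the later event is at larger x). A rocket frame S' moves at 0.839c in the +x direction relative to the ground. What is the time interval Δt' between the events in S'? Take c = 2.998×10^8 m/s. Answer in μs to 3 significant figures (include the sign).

γ = 1/√(1 − 0.839²) = 1.8378
Δt' = γ(Δt − vΔx/c²) = 1.8378 × (12.0 μs − 0.839×207 m / (2.998×10^8 m/s))
= 1.8378 × (11.421 μs) = 21.0 μs

Δt' ≈ 21.0 μs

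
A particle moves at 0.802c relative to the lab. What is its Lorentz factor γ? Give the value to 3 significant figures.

γ ≈ 1.67

γ = 1/√(1 − β²) = 1/√(1 − 0.802²) = 1/√(0.35680) = 1.67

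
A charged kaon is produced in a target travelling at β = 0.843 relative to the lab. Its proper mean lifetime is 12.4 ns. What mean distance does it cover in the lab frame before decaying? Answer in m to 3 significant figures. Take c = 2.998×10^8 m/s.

d ≈ 5.83 m

γ = 1/√(1 − 0.843²) = 1.8590
Dilated lifetime: Δt = γτ₀ = 1.8590 × 12.4 ns = 23.052 ns
d = vΔt = 0.843c × 23.052 ns = 2.5273×10^8 m/s × 2.3052×10^-8 s = 5.83 m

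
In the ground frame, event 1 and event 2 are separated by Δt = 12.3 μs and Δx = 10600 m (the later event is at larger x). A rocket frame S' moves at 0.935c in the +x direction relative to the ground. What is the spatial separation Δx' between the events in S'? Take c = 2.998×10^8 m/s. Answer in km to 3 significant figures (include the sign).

γ = 1/√(1 − 0.935²) = 2.8197
Δx' = γ(Δx − vΔt) = 2.8197 × (10600 m − 0.935×(2.998×10^8 m/s)×12.3×10^-6 s)
= 2.8197 × (7152.2 m) = 20.2 km

Δx' ≈ 20.2 km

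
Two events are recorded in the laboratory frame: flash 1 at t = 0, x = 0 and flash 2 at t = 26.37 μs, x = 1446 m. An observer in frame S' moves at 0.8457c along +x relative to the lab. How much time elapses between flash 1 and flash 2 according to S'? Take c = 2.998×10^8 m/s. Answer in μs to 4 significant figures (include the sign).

γ = 1/√(1 − 0.8457²) = 1.87386
Δt' = γ(Δt − vΔx/c²) = 1.87386 × (26.37 μs − 0.8457×1446 m / (2.998×10^8 m/s))
= 1.87386 × (22.2910 μs) = 41.77 μs

Δt' ≈ 41.77 μs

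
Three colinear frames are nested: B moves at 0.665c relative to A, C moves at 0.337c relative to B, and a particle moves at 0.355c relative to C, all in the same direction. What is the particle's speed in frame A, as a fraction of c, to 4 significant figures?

u ≈ 0.9093c

Compose boost 2: (0.337 + 0.665)/(1 + 0.337×0.665) = 1.002/1.22410 = 0.818557
Compose boost 3: (0.355 + 0.818557)/(1 + 0.355×0.818557) = 1.17356/1.29059 = 0.9093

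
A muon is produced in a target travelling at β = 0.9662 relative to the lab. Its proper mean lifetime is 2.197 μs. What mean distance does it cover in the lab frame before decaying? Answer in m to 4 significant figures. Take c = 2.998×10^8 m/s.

d ≈ 2469 m

γ = 1/√(1 − 0.9662²) = 3.87907
Dilated lifetime: Δt = γτ₀ = 3.87907 × 2.197 μs = 8.52232 μs
d = vΔt = 0.9662c × 8.52232 μs = 2.89667×10^8 m/s × 8.52232×10^-6 s = 2469 m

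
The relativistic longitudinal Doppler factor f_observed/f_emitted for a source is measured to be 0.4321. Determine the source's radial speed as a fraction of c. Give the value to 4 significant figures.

β ≈ 0.6853

f_obs/f_src = √((1−β)/(1+β)) = 0.4321  ⇒  (1−β)/(1+β) = 0.186710
β = |1 − D²|/(1 + D²) = |1 − 0.186710|/(1 + 0.186710) = 0.6853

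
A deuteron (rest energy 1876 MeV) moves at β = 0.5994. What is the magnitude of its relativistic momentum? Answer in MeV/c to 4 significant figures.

γ = 1/√(1 − 0.5994²) = 1.24930
p = γβm₀c = 1.24930 × 0.5994 × 1876 MeV/c = 1405 MeV/c

p ≈ 1405 MeV/c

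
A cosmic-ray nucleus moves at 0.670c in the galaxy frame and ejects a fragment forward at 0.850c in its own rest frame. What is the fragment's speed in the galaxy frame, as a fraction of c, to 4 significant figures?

Compose boost 2: (0.850 + 0.670)/(1 + 0.850×0.670) = 1.520/1.56950 = 0.9685

u ≈ 0.9685c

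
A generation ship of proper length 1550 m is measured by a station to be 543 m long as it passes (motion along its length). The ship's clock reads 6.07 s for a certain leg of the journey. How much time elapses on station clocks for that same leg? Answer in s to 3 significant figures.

Length contraction ⇒ γ = L₀/L = 1550/543 = 2.8545
Time dilation: Δt = γτ₀ = 2.8545 × 6.07 s = 17.3 s

Δt ≈ 17.3 s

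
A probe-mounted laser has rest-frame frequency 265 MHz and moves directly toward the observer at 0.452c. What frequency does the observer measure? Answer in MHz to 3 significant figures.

Relativistic Doppler: f_obs = f_src √((1+β)/(1−β))
= 265 × √(1.4520/0.54800) = 265 × 1.6278 = 431 MHz

f_obs ≈ 431 MHz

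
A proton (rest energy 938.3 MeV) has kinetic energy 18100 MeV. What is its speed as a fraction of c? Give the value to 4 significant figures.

γ = 1 + K/(m₀c²) = 1 + 18100/938.3 = 20.2902
β = √(1 − 1/γ²) = 0.9988

β ≈ 0.9988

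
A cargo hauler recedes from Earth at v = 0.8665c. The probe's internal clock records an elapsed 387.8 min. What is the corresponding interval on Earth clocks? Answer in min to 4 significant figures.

γ = 1/√(1 − 0.8665²) = 2.00330
Time dilation: Δt = γτ₀ = 2.00330 × 387.8 min = 776.9 min

Δt ≈ 776.9 min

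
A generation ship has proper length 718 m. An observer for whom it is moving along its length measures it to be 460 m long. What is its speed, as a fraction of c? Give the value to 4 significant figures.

γ = L₀/L = 718/460 = 1.56087
β = √(1 − 1/γ²) = 0.7678

β ≈ 0.7678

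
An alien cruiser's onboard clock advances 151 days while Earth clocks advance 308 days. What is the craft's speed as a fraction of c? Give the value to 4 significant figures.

β ≈ 0.8716

γ = Δt/τ₀ = 308/151 = 2.03974
β = √(1 − 1/γ²) = √(1 − 1/2.03974²) = 0.8716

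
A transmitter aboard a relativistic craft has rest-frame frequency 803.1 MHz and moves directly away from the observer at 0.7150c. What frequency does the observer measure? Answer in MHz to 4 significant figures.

f_obs ≈ 327.4 MHz

Relativistic Doppler: f_obs = f_src √((1−β)/(1+β))
= 803.1 × √(0.285000/1.71500) = 803.1 × 0.407653 = 327.4 MHz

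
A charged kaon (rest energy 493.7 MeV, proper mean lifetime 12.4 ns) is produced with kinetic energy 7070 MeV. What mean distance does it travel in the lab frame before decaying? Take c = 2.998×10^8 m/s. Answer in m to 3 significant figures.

γ = 1 + K/(m₀c²) = 1 + 7070/493.7 = 15.320
β = √(1 − 1/γ²) = 0.99787
Dilated lifetime: γτ₀ = 15.320 × 12.4 ns = 189.97 ns
d = βc·γτ₀ = 0.99787 × (2.998×10^8 m/s) × 1.8997×10^-7 s = 56.8 m

d ≈ 56.8 m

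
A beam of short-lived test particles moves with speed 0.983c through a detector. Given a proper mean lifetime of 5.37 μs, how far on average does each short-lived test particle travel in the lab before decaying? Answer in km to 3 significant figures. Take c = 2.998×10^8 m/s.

γ = 1/√(1 − 0.983²) = 5.4465
Dilated lifetime: Δt = γτ₀ = 5.4465 × 5.37 μs = 29.247 μs
d = vΔt = 0.983c × 29.247 μs = 2.9470×10^8 m/s × 2.9247×10^-5 s = 8.62 km

d ≈ 8.62 km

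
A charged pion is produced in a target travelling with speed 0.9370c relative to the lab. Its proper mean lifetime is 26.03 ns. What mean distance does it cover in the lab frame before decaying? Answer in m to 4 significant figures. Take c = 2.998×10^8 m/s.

γ = 1/√(1 − 0.9370²) = 2.86263
Dilated lifetime: Δt = γτ₀ = 2.86263 × 26.03 ns = 74.5142 ns
d = vΔt = 0.9370c × 74.5142 ns = 2.80913×10^8 m/s × 7.45142×10^-8 s = 20.93 m

d ≈ 20.93 m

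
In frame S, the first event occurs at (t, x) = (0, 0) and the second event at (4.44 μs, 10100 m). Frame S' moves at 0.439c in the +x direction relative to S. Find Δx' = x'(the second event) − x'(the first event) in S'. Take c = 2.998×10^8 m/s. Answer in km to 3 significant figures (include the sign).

Δx' ≈ 10.6 km

γ = 1/√(1 − 0.439²) = 1.1130
Δx' = γ(Δx − vΔt) = 1.1130 × (10100 m − 0.439×(2.998×10^8 m/s)×4.44×10^-6 s)
= 1.1130 × (9515.6 m) = 10.6 km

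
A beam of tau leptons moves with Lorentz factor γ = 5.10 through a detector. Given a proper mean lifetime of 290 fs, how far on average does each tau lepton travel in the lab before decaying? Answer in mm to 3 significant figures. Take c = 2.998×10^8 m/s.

β = √(1 − 1/γ²) = √(1 − 1/5.10²) = 0.98059
Dilated lifetime: Δt = γτ₀ = 5.10 × 290 fs = 1479.0 fs
d = vΔt = 0.98059c × 1479.0 fs = 2.9398×10^8 m/s × 1.4790×10^-12 s = 0.435 mm

d ≈ 0.435 mm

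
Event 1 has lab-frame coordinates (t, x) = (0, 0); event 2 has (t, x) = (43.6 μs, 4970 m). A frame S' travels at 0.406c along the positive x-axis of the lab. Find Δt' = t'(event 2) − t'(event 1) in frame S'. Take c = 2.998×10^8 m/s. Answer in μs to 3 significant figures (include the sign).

Δt' ≈ 40.3 μs

γ = 1/√(1 − 0.406²) = 1.0942
Δt' = γ(Δt − vΔx/c²) = 1.0942 × (43.6 μs − 0.406×4970 m / (2.998×10^8 m/s))
= 1.0942 × (36.869 μs) = 40.3 μs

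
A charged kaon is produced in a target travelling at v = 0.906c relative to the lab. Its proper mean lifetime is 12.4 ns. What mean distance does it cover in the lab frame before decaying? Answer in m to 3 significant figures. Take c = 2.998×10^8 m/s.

γ = 1/√(1 − 0.906²) = 2.3625
Dilated lifetime: Δt = γτ₀ = 2.3625 × 12.4 ns = 29.295 ns
d = vΔt = 0.906c × 29.295 ns = 2.7162×10^8 m/s × 2.9295×10^-8 s = 7.96 m

d ≈ 7.96 m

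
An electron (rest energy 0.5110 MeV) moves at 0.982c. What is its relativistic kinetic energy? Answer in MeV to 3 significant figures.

γ = 1/√(1 − 0.982²) = 5.2943
K = (γ − 1)m₀c² = (5.2943 − 1) × 0.5110 MeV = 4.2943 × 0.5110 MeV = 2.19 MeV

K ≈ 2.19 MeV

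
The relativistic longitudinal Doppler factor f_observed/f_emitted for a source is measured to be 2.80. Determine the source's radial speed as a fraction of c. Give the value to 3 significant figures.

f_obs/f_src = √((1+β)/(1−β)) = 2.80  ⇒  (1+β)/(1−β) = 7.8400
β = |1 − D²|/(1 + D²) = |1 − 7.8400|/(1 + 7.8400) = 0.774

β ≈ 0.774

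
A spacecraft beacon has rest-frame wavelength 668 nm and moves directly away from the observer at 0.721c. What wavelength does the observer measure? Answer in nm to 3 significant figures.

Relativistic Doppler: λ_obs = λ_src √((1+β)/(1−β))
= 668 × √(1.7210/0.27900) = 668 × 2.4836 = 1660 nm

λ_obs ≈ 1660 nm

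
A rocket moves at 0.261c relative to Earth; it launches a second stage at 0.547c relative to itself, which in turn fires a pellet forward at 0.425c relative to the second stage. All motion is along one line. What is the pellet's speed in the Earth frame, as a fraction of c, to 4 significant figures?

u ≈ 0.8705c

Compose boost 2: (0.547 + 0.261)/(1 + 0.547×0.261) = 0.8080/1.14277 = 0.707056
Compose boost 3: (0.425 + 0.707056)/(1 + 0.425×0.707056) = 1.13206/1.30050 = 0.8705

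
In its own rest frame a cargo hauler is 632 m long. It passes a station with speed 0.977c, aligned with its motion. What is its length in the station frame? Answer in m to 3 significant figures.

γ = 1/√(1 − 0.977²) = 4.6896
Length contraction: L = L₀/γ = 632/4.6896 = 135 m

L ≈ 135 m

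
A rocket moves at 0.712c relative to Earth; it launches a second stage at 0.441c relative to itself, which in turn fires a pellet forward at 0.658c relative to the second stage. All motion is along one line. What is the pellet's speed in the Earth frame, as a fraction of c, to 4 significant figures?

Compose boost 2: (0.441 + 0.712)/(1 + 0.441×0.712) = 1.153/1.31399 = 0.877479
Compose boost 3: (0.658 + 0.877479)/(1 + 0.658×0.877479) = 1.53548/1.57738 = 0.9734

u ≈ 0.9734c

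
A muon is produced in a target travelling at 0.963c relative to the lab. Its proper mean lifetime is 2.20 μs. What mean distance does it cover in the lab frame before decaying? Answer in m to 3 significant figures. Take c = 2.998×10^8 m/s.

d ≈ 2360 m

γ = 1/√(1 − 0.963²) = 3.7106
Dilated lifetime: Δt = γτ₀ = 3.7106 × 2.20 μs = 8.1632 μs
d = vΔt = 0.963c × 8.1632 μs = 2.8871×10^8 m/s × 8.1632×10^-6 s = 2360 m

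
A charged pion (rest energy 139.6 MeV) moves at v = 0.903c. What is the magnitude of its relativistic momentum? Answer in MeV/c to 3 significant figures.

p ≈ 293 MeV/c

γ = 1/√(1 − 0.903²) = 2.3275
p = γβm₀c = 2.3275 × 0.903 × 139.6 MeV/c = 293 MeV/c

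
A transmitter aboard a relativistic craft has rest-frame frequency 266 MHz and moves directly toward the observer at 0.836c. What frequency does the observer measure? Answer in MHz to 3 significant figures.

f_obs ≈ 890 MHz

Relativistic Doppler: f_obs = f_src √((1+β)/(1−β))
= 266 × √(1.8360/0.16400) = 266 × 3.3459 = 890 MHz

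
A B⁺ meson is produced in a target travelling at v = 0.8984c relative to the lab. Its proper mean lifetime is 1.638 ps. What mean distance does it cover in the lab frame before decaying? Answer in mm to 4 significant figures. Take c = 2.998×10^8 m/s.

γ = 1/√(1 − 0.8984²) = 2.27698
Dilated lifetime: Δt = γτ₀ = 2.27698 × 1.638 ps = 3.72969 ps
d = vΔt = 0.8984c × 3.72969 ps = 2.69340×10^8 m/s × 3.72969×10^-12 s = 1.005 mm

d ≈ 1.005 mm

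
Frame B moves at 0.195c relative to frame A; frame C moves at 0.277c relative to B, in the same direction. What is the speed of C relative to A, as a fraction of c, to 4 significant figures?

u ≈ 0.4478c

Compose boost 2: (0.277 + 0.195)/(1 + 0.277×0.195) = 0.4720/1.05401 = 0.4478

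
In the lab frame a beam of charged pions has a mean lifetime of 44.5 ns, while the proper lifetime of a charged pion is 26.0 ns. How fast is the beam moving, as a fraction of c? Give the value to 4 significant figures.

γ = Δt/τ₀ = 44.5/26.0 = 1.71154
β = √(1 − 1/γ²) = √(1 − 1/1.71154²) = 0.8116

β ≈ 0.8116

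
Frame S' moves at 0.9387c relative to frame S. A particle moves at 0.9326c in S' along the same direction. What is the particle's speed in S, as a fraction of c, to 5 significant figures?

u ≈ 0.99780c

Relativistic velocity addition: u = (u' + v)/(1 + u'v/c²)
= (0.9326 + 0.9387)/(1 + 0.9326×0.9387) = 1.8713/1.875432 = 0.99780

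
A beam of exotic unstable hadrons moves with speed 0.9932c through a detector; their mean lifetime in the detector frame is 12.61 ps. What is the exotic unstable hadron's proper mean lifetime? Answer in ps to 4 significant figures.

τ₀ ≈ 1.468 ps

γ = 1/√(1 − 0.9932²) = 8.58954
Proper time: τ₀ = Δt/γ = 12.61/8.58954 = 1.468 ps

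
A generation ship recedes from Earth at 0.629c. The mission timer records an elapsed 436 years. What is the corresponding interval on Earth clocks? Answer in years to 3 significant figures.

Δt ≈ 561 years

γ = 1/√(1 − 0.629²) = 1.2863
Time dilation: Δt = γτ₀ = 1.2863 × 436 years = 561 years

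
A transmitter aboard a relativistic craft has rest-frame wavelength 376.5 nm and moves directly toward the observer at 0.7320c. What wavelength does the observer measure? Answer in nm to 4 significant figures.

Relativistic Doppler: λ_obs = λ_src √((1−β)/(1+β))
= 376.5 × √(0.268000/1.73200) = 376.5 × 0.393363 = 148.1 nm

λ_obs ≈ 148.1 nm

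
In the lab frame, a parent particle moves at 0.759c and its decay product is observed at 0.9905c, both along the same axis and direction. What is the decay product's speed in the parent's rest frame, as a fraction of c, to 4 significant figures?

u' ≈ 0.9327c

Inverse velocity addition: u' = (u − v)/(1 − uv/c²)
= (0.9905 − 0.759)/(1 − 0.9905×0.759) = 0.2315/0.248211 = 0.9327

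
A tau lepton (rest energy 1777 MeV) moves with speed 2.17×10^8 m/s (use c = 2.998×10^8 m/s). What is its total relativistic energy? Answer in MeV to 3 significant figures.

E ≈ 2580 MeV

β = v/c = 2.17×10^8 / 2.998×10^8 = 0.72382
γ = 1/√(1 − 0.72382²) = 1.4493
E = γm₀c² = 1.4493 × 1777 MeV = 2580 MeV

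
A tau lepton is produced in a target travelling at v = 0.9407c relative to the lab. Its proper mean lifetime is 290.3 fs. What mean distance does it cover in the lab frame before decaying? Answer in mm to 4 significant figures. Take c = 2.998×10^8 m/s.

d ≈ 0.2413 mm

γ = 1/√(1 − 0.9407²) = 2.94777
Dilated lifetime: Δt = γτ₀ = 2.94777 × 290.3 fs = 855.737 fs
d = vΔt = 0.9407c × 855.737 fs = 2.82022×10^8 m/s × 8.55737×10^-13 s = 0.2413 mm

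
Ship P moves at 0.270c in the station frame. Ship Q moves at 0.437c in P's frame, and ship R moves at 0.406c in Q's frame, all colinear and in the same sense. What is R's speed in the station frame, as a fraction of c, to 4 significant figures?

u ≈ 0.8262c

Compose boost 2: (0.437 + 0.270)/(1 + 0.437×0.270) = 0.7070/1.11799 = 0.632385
Compose boost 3: (0.406 + 0.632385)/(1 + 0.406×0.632385) = 1.03838/1.25675 = 0.8262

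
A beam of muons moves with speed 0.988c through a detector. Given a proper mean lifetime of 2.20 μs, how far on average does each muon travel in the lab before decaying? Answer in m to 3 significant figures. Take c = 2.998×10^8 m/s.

γ = 1/√(1 − 0.988²) = 6.4744
Dilated lifetime: Δt = γτ₀ = 6.4744 × 2.20 μs = 14.244 μs
d = vΔt = 0.988c × 14.244 μs = 2.9620×10^8 m/s × 1.4244×10^-5 s = 4220 m

d ≈ 4220 m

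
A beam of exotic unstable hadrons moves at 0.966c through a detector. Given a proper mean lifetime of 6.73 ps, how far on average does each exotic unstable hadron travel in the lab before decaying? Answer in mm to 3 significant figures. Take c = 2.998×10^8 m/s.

γ = 1/√(1 − 0.966²) = 3.8678
Dilated lifetime: Δt = γτ₀ = 3.8678 × 6.73 ps = 26.031 ps
d = vΔt = 0.966c × 26.031 ps = 2.8961×10^8 m/s × 2.6031×10^-11 s = 7.54 mm

d ≈ 7.54 mm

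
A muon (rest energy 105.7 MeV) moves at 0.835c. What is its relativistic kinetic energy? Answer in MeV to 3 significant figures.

γ = 1/√(1 − 0.835²) = 1.8174
K = (γ − 1)m₀c² = (1.8174 − 1) × 105.7 MeV = 0.81736 × 105.7 MeV = 86.4 MeV

K ≈ 86.4 MeV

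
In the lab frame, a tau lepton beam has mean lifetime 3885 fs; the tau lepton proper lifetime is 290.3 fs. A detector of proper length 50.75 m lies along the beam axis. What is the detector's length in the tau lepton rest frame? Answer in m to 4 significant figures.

L ≈ 3.792 m

Time dilation ⇒ γ = Δt/τ₀ = 3885/290.3 = 13.3827
Length contraction: L = L₀/γ = 50.75/13.3827 = 3.792 m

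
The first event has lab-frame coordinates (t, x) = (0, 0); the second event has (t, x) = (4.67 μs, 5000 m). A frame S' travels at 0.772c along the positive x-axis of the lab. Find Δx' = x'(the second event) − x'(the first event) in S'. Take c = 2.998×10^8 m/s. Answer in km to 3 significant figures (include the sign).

γ = 1/√(1 − 0.772²) = 1.5733
Δx' = γ(Δx − vΔt) = 1.5733 × (5000 m − 0.772×(2.998×10^8 m/s)×4.67×10^-6 s)
= 1.5733 × (3919.1 m) = 6.17 km

Δx' ≈ 6.17 km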